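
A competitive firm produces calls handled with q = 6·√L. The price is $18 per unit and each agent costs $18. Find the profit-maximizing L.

MP_L = (1/2)·6·L^(-1/2) = 3·L^(-1/2).
Profit maximization for a price taker requires P·MP_L = w: 18·3·L^(-1/2) = 18.
So L^(-1/2) = 1/3, which gives L = 9.

L* = 9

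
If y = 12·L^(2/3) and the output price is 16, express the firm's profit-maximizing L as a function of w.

L(w) = 2097152/w³

MP_L = (2/3)·12·L^(-1/3) = 8·L^(-1/3).
Setting P·MP_L = w: 128·L^(-1/3) = w.
Solving for L: L^(-1/3) = w/128, so L = (128/w)^(3).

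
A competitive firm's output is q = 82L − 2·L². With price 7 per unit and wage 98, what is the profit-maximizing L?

L* = 17

The marginal product of L is MP_L = 82 − 4L.
A price-taking firm hires until the value of the marginal product equals the wage: P·MP_L = w, so 7·(82 − 4L) = 98.
Then 82 − 4L = 14, giving L = 17.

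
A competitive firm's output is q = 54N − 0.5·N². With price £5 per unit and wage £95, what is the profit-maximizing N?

N* = 35

The marginal product of N is MP_N = 54 − N.
A price-taking firm hires until the value of the marginal product equals the wage: P·MP_N = w, so 5·(54 − N) = 95.
Then 54 − N = 19, giving N = 35.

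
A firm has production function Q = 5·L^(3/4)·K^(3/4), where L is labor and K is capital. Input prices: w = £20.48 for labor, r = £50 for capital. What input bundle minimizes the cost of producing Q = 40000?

L* = 625, K* = 256

Cost minimization requires the marginal rate of technical substitution to equal the input-price ratio: MP_L/MP_K = w/r.
Here MP_L/MP_K = (3/4)·(K/L)/(3/4) = (K/L). Setting this equal to 20.48/50 = 0.4096 gives K = 0.4096L.
Substituting into Q = 40000: 5·L^(3/4)·(0.4096L)^(3/4) = 40000.
Solving, L = 625 and K = 256.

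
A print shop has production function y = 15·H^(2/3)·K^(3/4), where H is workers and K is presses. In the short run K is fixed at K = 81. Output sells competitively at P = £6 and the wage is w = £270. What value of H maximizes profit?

With K = 81, MP_H = (2/3)·15·H^(-1/3)·81^(3/4) = 270·H^(-1/3).
Profit maximization for a price taker requires P·MP_H = w: 6·270·H^(-1/3) = 270.
So H^(-1/3) = 1/6, which gives H = 216.

H* = 216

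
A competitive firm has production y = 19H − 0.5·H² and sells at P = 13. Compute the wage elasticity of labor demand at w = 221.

From P·MP_H = w with MP_H = 19 − H, labor demand is H(w) = 19 − w/13.
dH/dw = −1/(13) = -1/13.
At w = 221, H = 2, so ε = (dH/dw)·(w/H) = (-1/13)·(221/2) = -8.5.

ε = -8.5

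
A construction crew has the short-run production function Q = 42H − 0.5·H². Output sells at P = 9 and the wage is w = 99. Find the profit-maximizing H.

H* = 31

The marginal product of H is MP_H = 42 − H.
A price-taking firm hires until the value of the marginal product equals the wage: P·MP_H = w, so 9·(42 − H) = 99.
Then 42 − H = 11, giving H = 31.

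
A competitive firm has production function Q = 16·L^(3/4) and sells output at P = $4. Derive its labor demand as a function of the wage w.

L(w) = 5308416/w^(4)

MP_L = (3/4)·16·L^(-1/4) = 12·L^(-1/4).
Setting P·MP_L = w: 48·L^(-1/4) = w.
Solving for L: L^(-1/4) = w/48, so L = (48/w)^(4).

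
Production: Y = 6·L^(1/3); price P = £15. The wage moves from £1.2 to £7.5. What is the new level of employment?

L* = 8

From P·MP_L = w with MP_L = 2·L^(-2/3), the labor demand is L(w) = (30/w)^(3/2).
At w = 1.2: L = 125. At w = 7.5: L = 8.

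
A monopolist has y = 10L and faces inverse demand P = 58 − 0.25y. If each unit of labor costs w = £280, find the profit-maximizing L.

L* = 6

Marginal revenue from the inverse demand is MR = 58 − 0.5y.
The marginal product is MP_L = 10.
A monopolist hires until marginal revenue product equals the wage: MR·MP_L = w.
(58 − 5L)·10 = 280, so L = 6.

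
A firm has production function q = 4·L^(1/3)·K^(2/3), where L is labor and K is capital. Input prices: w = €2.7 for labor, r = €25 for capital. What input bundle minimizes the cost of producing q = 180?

L* = 125, K* = 27

Cost minimization requires the marginal rate of technical substitution to equal the input-price ratio: MP_L/MP_K = w/r.
Here MP_L/MP_K = (1/3)·(K/L)/(2/3) = 0.5·(K/L). Setting this equal to 2.7/25 = 0.108 gives K = 0.216L.
Substituting into q = 180: 4·L^(1/3)·(0.216L)^(2/3) = 180.
Solving, L = 125 and K = 27.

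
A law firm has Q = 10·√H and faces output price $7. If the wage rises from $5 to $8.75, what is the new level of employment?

From P·MP_H = w with MP_H = 5·H^(-1/2), the labor demand is H(w) = (35/w)^(2).
At w = 5: H = 49. At w = 8.75: H = 16.

H* = 16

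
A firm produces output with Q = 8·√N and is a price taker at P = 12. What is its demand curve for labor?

N(w) = 2304/w²

MP_N = (1/2)·8·N^(-1/2) = 4·N^(-1/2).
Setting P·MP_N = w: 48·N^(-1/2) = w.
Solving for N: N^(-1/2) = w/48, so N = (48/w)^(2).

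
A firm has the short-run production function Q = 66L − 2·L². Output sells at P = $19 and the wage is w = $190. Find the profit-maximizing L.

The marginal product of L is MP_L = 66 − 4L.
A price-taking firm hires until the value of the marginal product equals the wage: P·MP_L = w, so 19·(66 − 4L) = 190.
Then 66 − 4L = 10, giving L = 14.

L* = 14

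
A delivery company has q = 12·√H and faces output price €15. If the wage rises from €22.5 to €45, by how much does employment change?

ΔH = -12

From P·MP_H = w with MP_H = 6·H^(-1/2), the labor demand is H(w) = (90/w)^(2).
At w = 22.5: H = 16. At w = 45: H = 4.
ΔH = 4 − 16 = -12.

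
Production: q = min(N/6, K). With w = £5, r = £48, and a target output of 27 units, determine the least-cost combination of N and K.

With a fixed-proportions technology, the cost-minimizing bundle uses no slack in either input: N/6 = K = q.
So N = 6·27 = 162 and K = 27.

N* = 162, K* = 27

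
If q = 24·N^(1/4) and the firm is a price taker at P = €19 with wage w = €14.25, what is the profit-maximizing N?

N* = 16

MP_N = (1/4)·24·N^(-3/4) = 6·N^(-3/4).
Profit maximization for a price taker requires P·MP_N = w: 19·6·N^(-3/4) = 14.25.
So N^(-3/4) = 0.125, which gives N = 16.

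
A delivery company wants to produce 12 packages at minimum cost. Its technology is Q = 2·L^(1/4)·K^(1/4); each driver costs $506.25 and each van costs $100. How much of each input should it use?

Cost minimization requires the marginal rate of technical substitution to equal the input-price ratio: MP_L/MP_K = w/r.
Here MP_L/MP_K = (1/4)·(K/L)/(1/4) = (K/L). Setting this equal to 506.25/100 = 5.0625 gives K = 5.0625L.
Substituting into Q = 12: 2·L^(1/4)·(5.0625L)^(1/4) = 12.
Solving, L = 16 and K = 81.

L* = 16, K* = 81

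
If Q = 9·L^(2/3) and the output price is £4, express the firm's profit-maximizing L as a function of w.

MP_L = (2/3)·9·L^(-1/3) = 6·L^(-1/3).
Setting P·MP_L = w: 24·L^(-1/3) = w.
Solving for L: L^(-1/3) = w/24, so L = (24/w)^(3).

L(w) = 13824/w³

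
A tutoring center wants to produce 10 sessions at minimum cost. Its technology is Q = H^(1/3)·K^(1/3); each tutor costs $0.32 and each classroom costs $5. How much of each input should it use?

Cost minimization requires the marginal rate of technical substitution to equal the input-price ratio: MP_H/MP_K = w/r.
Here MP_H/MP_K = (1/3)·(K/H)/(1/3) = (K/H). Setting this equal to 0.32/5 = 0.064 gives K = 0.064H.
Substituting into Q = 10: H^(1/3)·(0.064H)^(1/3) = 10.
Solving, H = 125 and K = 8.

H* = 125, K* = 8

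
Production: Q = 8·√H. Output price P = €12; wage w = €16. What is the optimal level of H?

MP_H = (1/2)·8·H^(-1/2) = 4·H^(-1/2).
Profit maximization for a price taker requires P·MP_H = w: 12·4·H^(-1/2) = 16.
So H^(-1/2) = 1/3, which gives H = 9.

H* = 9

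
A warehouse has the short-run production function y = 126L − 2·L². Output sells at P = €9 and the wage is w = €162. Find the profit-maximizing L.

The marginal product of L is MP_L = 126 − 4L.
A price-taking firm hires until the value of the marginal product equals the wage: P·MP_L = w, so 9·(126 − 4L) = 162.
Then 126 − 4L = 18, giving L = 27.

L* = 27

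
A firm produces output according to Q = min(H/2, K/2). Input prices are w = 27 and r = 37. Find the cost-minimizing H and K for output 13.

With a fixed-proportions technology, the cost-minimizing bundle uses no slack in either input: H/2 = K/2 = Q.
So H = 2·13 = 26 and K = 2·13 = 26.

H* = 26, K* = 26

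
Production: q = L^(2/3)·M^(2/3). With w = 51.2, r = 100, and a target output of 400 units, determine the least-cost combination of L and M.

L* = 125, M* = 64

Cost minimization requires the marginal rate of technical substitution to equal the input-price ratio: MP_L/MP_M = w/r.
Here MP_L/MP_M = (2/3)·(M/L)/(2/3) = (M/L). Setting this equal to 51.2/100 = 0.512 gives M = 0.512L.
Substituting into q = 400: L^(2/3)·(0.512L)^(2/3) = 400.
Solving, L = 125 and M = 64.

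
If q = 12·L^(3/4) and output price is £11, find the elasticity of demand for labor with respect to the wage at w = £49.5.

MP_L = (3/4)·12·L^(-1/4), so P·MP_L = w gives 99·L^(-1/4) = w.
Solving, L(w) = (99/w)^(4). This is a constant-elasticity form: L ∝ w^(−4), so ε = −4.

ε = -4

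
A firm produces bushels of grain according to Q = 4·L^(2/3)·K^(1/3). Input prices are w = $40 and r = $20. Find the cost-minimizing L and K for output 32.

Cost minimization requires the marginal rate of technical substitution to equal the input-price ratio: MP_L/MP_K = w/r.
Here MP_L/MP_K = (2/3)·(K/L)/(1/3) = 2·(K/L). Setting this equal to 40/20 = 2 gives K = L.
Substituting into Q = 32: 4·L^(2/3)·(L)^(1/3) = 32.
Solving, L = 8 and K = 8.

L* = 8, K* = 8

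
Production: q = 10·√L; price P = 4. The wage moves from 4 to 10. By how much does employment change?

ΔL = -21

From P·MP_L = w with MP_L = 5·L^(-1/2), the labor demand is L(w) = (20/w)^(2).
At w = 4: L = 25. At w = 10: L = 4.
ΔL = 4 − 25 = -21.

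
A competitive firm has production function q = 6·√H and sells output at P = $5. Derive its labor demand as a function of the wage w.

H(w) = 225/w²

MP_H = (1/2)·6·H^(-1/2) = 3·H^(-1/2).
Setting P·MP_H = w: 15·H^(-1/2) = w.
Solving for H: H^(-1/2) = w/15, so H = (15/w)^(2).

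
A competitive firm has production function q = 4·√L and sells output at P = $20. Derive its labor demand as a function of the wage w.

L(w) = 1600/w²

MP_L = (1/2)·4·L^(-1/2) = 2·L^(-1/2).
Setting P·MP_L = w: 40·L^(-1/2) = w.
Solving for L: L^(-1/2) = w/40, so L = (40/w)^(2).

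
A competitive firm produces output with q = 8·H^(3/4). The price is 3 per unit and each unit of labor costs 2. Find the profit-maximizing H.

MP_H = (3/4)·8·H^(-1/4) = 6·H^(-1/4).
Profit maximization for a price taker requires P·MP_H = w: 3·6·H^(-1/4) = 2.
So H^(-1/4) = 1/9, which gives H = 6561.

H* = 6561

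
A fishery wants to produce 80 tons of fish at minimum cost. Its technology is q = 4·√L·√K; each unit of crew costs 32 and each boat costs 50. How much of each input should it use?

Cost minimization requires the marginal rate of technical substitution to equal the input-price ratio: MP_L/MP_K = w/r.
Here MP_L/MP_K = (1/2)·(K/L)/(1/2) = (K/L). Setting this equal to 32/50 = 0.64 gives K = 0.64L.
Substituting into q = 80: 4·L^(1/2)·(0.64L)^(1/2) = 80.
Solving, L = 25 and K = 16.

L* = 25, K* = 16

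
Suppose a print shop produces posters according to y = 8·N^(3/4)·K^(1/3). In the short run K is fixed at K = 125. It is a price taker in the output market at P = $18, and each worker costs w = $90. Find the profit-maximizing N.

N* = 1296

With K = 125, MP_N = (3/4)·8·N^(-1/4)·125^(1/3) = 30·N^(-1/4).
Profit maximization for a price taker requires P·MP_N = w: 18·30·N^(-1/4) = 90.
So N^(-1/4) = 1/6, which gives N = 1296.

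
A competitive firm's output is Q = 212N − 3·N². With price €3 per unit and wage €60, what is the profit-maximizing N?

N* = 32

The marginal product of N is MP_N = 212 − 6N.
A price-taking firm hires until the value of the marginal product equals the wage: P·MP_N = w, so 3·(212 − 6N) = 60.
Then 212 − 6N = 20, giving N = 32.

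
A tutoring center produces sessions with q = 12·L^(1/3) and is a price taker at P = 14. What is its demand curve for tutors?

MP_L = (1/3)·12·L^(-2/3) = 4·L^(-2/3).
Setting P·MP_L = w: 56·L^(-2/3) = w.
Solving for L: L^(-2/3) = w/56, so L = (56/w)^(3/2).

L(w) = (56/w)^(3/2)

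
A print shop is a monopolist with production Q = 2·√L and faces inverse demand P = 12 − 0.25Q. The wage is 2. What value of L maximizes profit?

Marginal revenue from the inverse demand is MR = 12 − 0.5Q.
The marginal product is MP_L = L^(-1/2).
A monopolist hires until marginal revenue product equals the wage: MR·MP_L = w.
At L, Q = 2·√L. Substituting and solving: (12 − √L)·L^(-1/2) = 2 gives L = 16.

L* = 16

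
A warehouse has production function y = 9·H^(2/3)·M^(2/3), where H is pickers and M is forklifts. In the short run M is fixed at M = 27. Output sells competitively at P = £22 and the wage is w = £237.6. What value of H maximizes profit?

With M = 27, MP_H = (2/3)·9·H^(-1/3)·27^(2/3) = 54·H^(-1/3).
Profit maximization for a price taker requires P·MP_H = w: 22·54·H^(-1/3) = 237.6.
So H^(-1/3) = 0.2, which gives H = 125.

H* = 125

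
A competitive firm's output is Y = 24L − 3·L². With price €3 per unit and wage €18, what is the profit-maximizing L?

The marginal product of L is MP_L = 24 − 6L.
A price-taking firm hires until the value of the marginal product equals the wage: P·MP_L = w, so 3·(24 − 6L) = 18.
Then 24 − 6L = 6, giving L = 3.

L* = 3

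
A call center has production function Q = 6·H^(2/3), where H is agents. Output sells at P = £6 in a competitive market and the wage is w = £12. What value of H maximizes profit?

H* = 8

MP_H = (2/3)·6·H^(-1/3) = 4·H^(-1/3).
Profit maximization for a price taker requires P·MP_H = w: 6·4·H^(-1/3) = 12.
So H^(-1/3) = 0.5, which gives H = 8.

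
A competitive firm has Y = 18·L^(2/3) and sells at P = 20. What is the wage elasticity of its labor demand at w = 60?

MP_L = (2/3)·18·L^(-1/3), so P·MP_L = w gives 240·L^(-1/3) = w.
Solving, L(w) = (240/w)^(3). This is a constant-elasticity form: L ∝ w^(−3), so ε = −3.

ε = -3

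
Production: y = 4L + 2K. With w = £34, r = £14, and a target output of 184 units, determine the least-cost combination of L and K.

The inputs are perfect substitutes, so the firm uses whichever has the lower cost per unit of output.
Cost per unit of output via L is w/4 = 8.5; via K it is r/2 = 7. K is cheaper.
Producing y = 184 with K alone: L = 0, K = 92.

L* = 0, K* = 92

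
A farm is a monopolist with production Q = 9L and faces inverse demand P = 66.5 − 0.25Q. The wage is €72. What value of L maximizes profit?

Marginal revenue from the inverse demand is MR = 66.5 − 0.5Q.
The marginal product is MP_L = 9.
A monopolist hires until marginal revenue product equals the wage: MR·MP_L = w.
(66.5 − 4.5L)·9 = 72, so L = 13.

L* = 13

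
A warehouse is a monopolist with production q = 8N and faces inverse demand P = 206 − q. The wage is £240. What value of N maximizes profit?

Marginal revenue from the inverse demand is MR = 206 − 2q.
The marginal product is MP_N = 8.
A monopolist hires until marginal revenue product equals the wage: MR·MP_N = w.
(206 − 16N)·8 = 240, so N = 11.

N* = 11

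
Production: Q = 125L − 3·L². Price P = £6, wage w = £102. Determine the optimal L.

The marginal product of L is MP_L = 125 − 6L.
A price-taking firm hires until the value of the marginal product equals the wage: P·MP_L = w, so 6·(125 − 6L) = 102.
Then 125 − 6L = 17, giving L = 18.

L* = 18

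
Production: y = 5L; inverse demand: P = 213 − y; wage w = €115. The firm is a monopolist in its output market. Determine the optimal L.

Marginal revenue from the inverse demand is MR = 213 − 2y.
The marginal product is MP_L = 5.
A monopolist hires until marginal revenue product equals the wage: MR·MP_L = w.
(213 − 10L)·5 = 115, so L = 19.

L* = 19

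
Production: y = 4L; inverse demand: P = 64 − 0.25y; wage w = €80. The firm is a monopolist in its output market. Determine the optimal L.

Marginal revenue from the inverse demand is MR = 64 − 0.5y.
The marginal product is MP_L = 4.
A monopolist hires until marginal revenue product equals the wage: MR·MP_L = w.
(64 − 2L)·4 = 80, so L = 22.

L* = 22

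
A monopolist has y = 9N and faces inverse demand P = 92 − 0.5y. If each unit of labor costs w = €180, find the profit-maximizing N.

Marginal revenue from the inverse demand is MR = 92 − y.
The marginal product is MP_N = 9.
A monopolist hires until marginal revenue product equals the wage: MR·MP_N = w.
(92 − 9N)·9 = 180, so N = 8.

N* = 8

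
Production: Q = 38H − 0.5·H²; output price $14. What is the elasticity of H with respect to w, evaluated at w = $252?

ε = -0.9

From P·MP_H = w with MP_H = 38 − H, labor demand is H(w) = 38 − w/14.
dH/dw = −1/(14) = -1/14.
At w = 252, H = 20, so ε = (dH/dw)·(w/H) = (-1/14)·(252/20) = -0.9.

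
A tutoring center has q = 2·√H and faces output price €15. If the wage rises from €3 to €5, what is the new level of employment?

From P·MP_H = w with MP_H = H^(-1/2), the labor demand is H(w) = (15/w)^(2).
At w = 3: H = 25. At w = 5: H = 9.

H* = 9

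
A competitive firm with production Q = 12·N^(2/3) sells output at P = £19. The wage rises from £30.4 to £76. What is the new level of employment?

From P·MP_N = w with MP_N = 8·N^(-1/3), the labor demand is N(w) = (152/w)^(3).
At w = 30.4: N = 125. At w = 76: N = 8.

N* = 8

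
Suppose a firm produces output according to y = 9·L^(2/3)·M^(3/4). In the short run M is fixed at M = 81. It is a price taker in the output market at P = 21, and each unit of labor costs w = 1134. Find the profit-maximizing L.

With M = 81, MP_L = (2/3)·9·L^(-1/3)·81^(3/4) = 162·L^(-1/3).
Profit maximization for a price taker requires P·MP_L = w: 21·162·L^(-1/3) = 1134.
So L^(-1/3) = 1/3, which gives L = 27.

L* = 27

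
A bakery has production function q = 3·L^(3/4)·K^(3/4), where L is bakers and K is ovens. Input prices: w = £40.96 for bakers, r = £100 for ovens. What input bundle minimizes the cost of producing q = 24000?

Cost minimization requires the marginal rate of technical substitution to equal the input-price ratio: MP_L/MP_K = w/r.
Here MP_L/MP_K = (3/4)·(K/L)/(3/4) = (K/L). Setting this equal to 40.96/100 = 0.4096 gives K = 0.4096L.
Substituting into q = 24000: 3·L^(3/4)·(0.4096L)^(3/4) = 24000.
Solving, L = 625 and K = 256.

L* = 625, K* = 256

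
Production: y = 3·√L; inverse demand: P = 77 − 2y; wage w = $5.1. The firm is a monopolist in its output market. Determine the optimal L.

Marginal revenue from the inverse demand is MR = 77 − 4y.
The marginal product is MP_L = 1.5·L^(-1/2).
A monopolist hires until marginal revenue product equals the wage: MR·MP_L = w.
At L, y = 3·√L. Substituting and solving: (77 − 12·√L)·1.5·L^(-1/2) = 5.1 gives L = 25.

L* = 25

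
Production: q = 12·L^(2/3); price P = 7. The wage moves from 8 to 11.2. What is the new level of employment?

From P·MP_L = w with MP_L = 8·L^(-1/3), the labor demand is L(w) = (56/w)^(3).
At w = 8: L = 343. At w = 11.2: L = 125.

L* = 125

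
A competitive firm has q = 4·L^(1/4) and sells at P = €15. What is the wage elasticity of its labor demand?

MP_L = (1/4)·4·L^(-3/4), so P·MP_L = w gives 15·L^(-3/4) = w.
Solving, L(w) = (15/w)^(4/3). This is a constant-elasticity form: L ∝ w^(−4/3), so ε = −4/3.

ε = -4/3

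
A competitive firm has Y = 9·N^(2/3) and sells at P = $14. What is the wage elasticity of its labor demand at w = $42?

MP_N = (2/3)·9·N^(-1/3), so P·MP_N = w gives 84·N^(-1/3) = w.
Solving, N(w) = (84/w)^(3). This is a constant-elasticity form: N ∝ w^(−3), so ε = −3.

ε = -3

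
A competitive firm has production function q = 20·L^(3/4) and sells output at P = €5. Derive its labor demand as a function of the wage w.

L(w) = (75/w)^(4)

MP_L = (3/4)·20·L^(-1/4) = 15·L^(-1/4).
Setting P·MP_L = w: 75·L^(-1/4) = w.
Solving for L: L^(-1/4) = w/75, so L = (75/w)^(4).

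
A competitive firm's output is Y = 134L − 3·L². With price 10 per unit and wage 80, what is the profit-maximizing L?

The marginal product of L is MP_L = 134 − 6L.
A price-taking firm hires until the value of the marginal product equals the wage: P·MP_L = w, so 10·(134 − 6L) = 80.
Then 134 − 6L = 8, giving L = 21.

L* = 21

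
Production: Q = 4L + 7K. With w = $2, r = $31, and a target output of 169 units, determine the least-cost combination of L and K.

The inputs are perfect substitutes, so the firm uses whichever has the lower cost per unit of output.
Cost per unit of output via L is w/4 = 0.5; via K it is r/7 = 31/7. L is cheaper.
Producing Q = 169 with L alone: L = 42.25, K = 0.

L* = 42.25, K* = 0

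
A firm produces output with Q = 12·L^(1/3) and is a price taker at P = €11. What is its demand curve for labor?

L(w) = (44/w)^(3/2)

MP_L = (1/3)·12·L^(-2/3) = 4·L^(-2/3).
Setting P·MP_L = w: 44·L^(-2/3) = w.
Solving for L: L^(-2/3) = w/44, so L = (44/w)^(3/2).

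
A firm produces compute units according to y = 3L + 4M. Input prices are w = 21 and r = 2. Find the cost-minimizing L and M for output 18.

L* = 0, M* = 4.5

The inputs are perfect substitutes, so the firm uses whichever has the lower cost per unit of output.
Cost per unit of output via L is w/3 = 7; via M it is r/4 = 0.5. M is cheaper.
Producing y = 18 with M alone: L = 0, M = 4.5.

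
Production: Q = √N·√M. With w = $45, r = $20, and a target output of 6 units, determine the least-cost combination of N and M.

Cost minimization requires the marginal rate of technical substitution to equal the input-price ratio: MP_N/MP_M = w/r.
Here MP_N/MP_M = (1/2)·(M/N)/(1/2) = (M/N). Setting this equal to 45/20 = 2.25 gives M = 2.25N.
Substituting into Q = 6: N^(1/2)·(2.25N)^(1/2) = 6.
Solving, N = 4 and M = 9.

N* = 4, M* = 9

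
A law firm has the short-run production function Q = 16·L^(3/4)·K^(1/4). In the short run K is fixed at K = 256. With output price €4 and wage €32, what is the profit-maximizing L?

With K = 256, MP_L = (3/4)·16·L^(-1/4)·256^(1/4) = 48·L^(-1/4).
Profit maximization for a price taker requires P·MP_L = w: 4·48·L^(-1/4) = 32.
So L^(-1/4) = 1/6, which gives L = 1296.

L* = 1296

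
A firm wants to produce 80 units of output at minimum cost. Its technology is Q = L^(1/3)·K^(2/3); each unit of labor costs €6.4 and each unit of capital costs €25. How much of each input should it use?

L* = 125, K* = 64

Cost minimization requires the marginal rate of technical substitution to equal the input-price ratio: MP_L/MP_K = w/r.
Here MP_L/MP_K = (1/3)·(K/L)/(2/3) = 0.5·(K/L). Setting this equal to 6.4/25 = 0.256 gives K = 0.512L.
Substituting into Q = 80: L^(1/3)·(0.512L)^(2/3) = 80.
Solving, L = 125 and K = 64.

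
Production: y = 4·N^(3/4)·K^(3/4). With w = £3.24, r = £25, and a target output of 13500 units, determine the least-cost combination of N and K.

N* = 625, K* = 81

Cost minimization requires the marginal rate of technical substitution to equal the input-price ratio: MP_N/MP_K = w/r.
Here MP_N/MP_K = (3/4)·(K/N)/(3/4) = (K/N). Setting this equal to 3.24/25 = 0.1296 gives K = 0.1296N.
Substituting into y = 13500: 4·N^(3/4)·(0.1296N)^(3/4) = 13500.
Solving, N = 625 and K = 81.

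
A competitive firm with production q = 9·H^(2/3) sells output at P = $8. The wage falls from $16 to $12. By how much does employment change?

ΔH = 37

From P·MP_H = w with MP_H = 6·H^(-1/3), the labor demand is H(w) = (48/w)^(3).
At w = 16: H = 27. At w = 12: H = 64.
ΔH = 64 − 27 = 37.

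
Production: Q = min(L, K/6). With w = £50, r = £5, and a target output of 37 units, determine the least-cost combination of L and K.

L* = 37, K* = 222

With a fixed-proportions technology, the cost-minimizing bundle uses no slack in either input: L = K/6 = Q.
So L = 37 and K = 6·37 = 222.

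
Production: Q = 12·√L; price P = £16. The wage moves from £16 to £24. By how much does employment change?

ΔL = -20

From P·MP_L = w with MP_L = 6·L^(-1/2), the labor demand is L(w) = (96/w)^(2).
At w = 16: L = 36. At w = 24: L = 16.
ΔL = 16 − 36 = -20.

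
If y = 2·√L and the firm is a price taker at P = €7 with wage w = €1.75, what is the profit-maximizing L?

L* = 16

MP_L = (1/2)·2·L^(-1/2) = L^(-1/2).
Profit maximization for a price taker requires P·MP_L = w: 7·L^(-1/2) = 1.75.
So L^(-1/2) = 0.25, which gives L = 16.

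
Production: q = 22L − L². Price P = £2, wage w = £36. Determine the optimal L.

The marginal product of L is MP_L = 22 − 2L.
A price-taking firm hires until the value of the marginal product equals the wage: P·MP_L = w, so 2·(22 − 2L) = 36.
Then 22 − 2L = 18, giving L = 2.

L* = 2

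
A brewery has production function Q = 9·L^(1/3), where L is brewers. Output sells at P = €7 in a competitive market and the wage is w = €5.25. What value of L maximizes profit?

MP_L = (1/3)·9·L^(-2/3) = 3·L^(-2/3).
Profit maximization for a price taker requires P·MP_L = w: 7·3·L^(-2/3) = 5.25.
So L^(-2/3) = 0.25, which gives L = 8.

L* = 8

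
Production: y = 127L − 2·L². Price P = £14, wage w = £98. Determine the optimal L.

L* = 30

The marginal product of L is MP_L = 127 − 4L.
A price-taking firm hires until the value of the marginal product equals the wage: P·MP_L = w, so 14·(127 − 4L) = 98.
Then 127 − 4L = 7, giving L = 30.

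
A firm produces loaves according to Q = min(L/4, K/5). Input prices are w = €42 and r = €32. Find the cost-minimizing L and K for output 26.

With a fixed-proportions technology, the cost-minimizing bundle uses no slack in either input: L/4 = K/5 = Q.
So L = 4·26 = 104 and K = 5·26 = 130.

L* = 104, K* = 130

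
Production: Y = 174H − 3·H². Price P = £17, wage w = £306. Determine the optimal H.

The marginal product of H is MP_H = 174 − 6H.
A price-taking firm hires until the value of the marginal product equals the wage: P·MP_H = w, so 17·(174 − 6H) = 306.
Then 174 − 6H = 18, giving H = 26.

H* = 26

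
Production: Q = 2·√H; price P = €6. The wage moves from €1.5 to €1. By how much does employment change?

ΔH = 20

From P·MP_H = w with MP_H = H^(-1/2), the labor demand is H(w) = (6/w)^(2).
At w = 1.5: H = 16. At w = 1: H = 36.
ΔH = 36 − 16 = 20.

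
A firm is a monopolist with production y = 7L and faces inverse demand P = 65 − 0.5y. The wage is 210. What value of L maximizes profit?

Marginal revenue from the inverse demand is MR = 65 − y.
The marginal product is MP_L = 7.
A monopolist hires until marginal revenue product equals the wage: MR·MP_L = w.
(65 − 7L)·7 = 210, so L = 5.

L* = 5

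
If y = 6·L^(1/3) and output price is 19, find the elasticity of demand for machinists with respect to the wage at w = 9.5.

MP_L = (1/3)·6·L^(-2/3), so P·MP_L = w gives 38·L^(-2/3) = w.
Solving, L(w) = (38/w)^(3/2). This is a constant-elasticity form: L ∝ w^(−3/2), so ε = −3/2.

ε = -1.5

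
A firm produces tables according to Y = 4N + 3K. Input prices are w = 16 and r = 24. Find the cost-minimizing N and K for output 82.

The inputs are perfect substitutes, so the firm uses whichever has the lower cost per unit of output.
Cost per unit of output via N is w/4 = 4; via K it is r/3 = 8. N is cheaper.
Producing Y = 82 with N alone: N = 20.5, K = 0.

N* = 20.5, K* = 0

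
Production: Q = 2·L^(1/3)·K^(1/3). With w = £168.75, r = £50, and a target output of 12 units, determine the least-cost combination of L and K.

Cost minimization requires the marginal rate of technical substitution to equal the input-price ratio: MP_L/MP_K = w/r.
Here MP_L/MP_K = (1/3)·(K/L)/(1/3) = (K/L). Setting this equal to 168.75/50 = 3.375 gives K = 3.375L.
Substituting into Q = 12: 2·L^(1/3)·(3.375L)^(1/3) = 12.
Solving, L = 8 and K = 27.

L* = 8, K* = 27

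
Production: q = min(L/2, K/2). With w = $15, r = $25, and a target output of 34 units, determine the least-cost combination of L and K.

With a fixed-proportions technology, the cost-minimizing bundle uses no slack in either input: L/2 = K/2 = q.
So L = 2·34 = 68 and K = 2·34 = 68.

L* = 68, K* = 68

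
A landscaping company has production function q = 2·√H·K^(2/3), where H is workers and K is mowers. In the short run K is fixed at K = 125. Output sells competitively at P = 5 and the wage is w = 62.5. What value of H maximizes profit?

With K = 125, MP_H = (1/2)·2·H^(-1/2)·125^(2/3) = 25·H^(-1/2).
Profit maximization for a price taker requires P·MP_H = w: 5·25·H^(-1/2) = 62.5.
So H^(-1/2) = 0.5, which gives H = 4.

H* = 4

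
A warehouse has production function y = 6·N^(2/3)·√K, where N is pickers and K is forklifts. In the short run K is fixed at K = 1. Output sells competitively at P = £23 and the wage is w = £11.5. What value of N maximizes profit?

With K = 1, MP_N = (2/3)·6·N^(-1/3)·1^(1/2) = 4·N^(-1/3).
Profit maximization for a price taker requires P·MP_N = w: 23·4·N^(-1/3) = 11.5.
So N^(-1/3) = 0.125, which gives N = 512.

N* = 512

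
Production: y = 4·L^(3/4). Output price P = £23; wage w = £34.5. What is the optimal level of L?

L* = 16

MP_L = (3/4)·4·L^(-1/4) = 3·L^(-1/4).
Profit maximization for a price taker requires P·MP_L = w: 23·3·L^(-1/4) = 34.5.
So L^(-1/4) = 0.5, which gives L = 16.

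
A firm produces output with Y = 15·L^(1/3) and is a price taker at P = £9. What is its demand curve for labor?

MP_L = (1/3)·15·L^(-2/3) = 5·L^(-2/3).
Setting P·MP_L = w: 45·L^(-2/3) = w.
Solving for L: L^(-2/3) = w/45, so L = (45/w)^(3/2).

L(w) = (45/w)^(3/2)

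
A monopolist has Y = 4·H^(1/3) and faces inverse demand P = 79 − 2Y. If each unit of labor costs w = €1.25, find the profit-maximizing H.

H* = 64

Marginal revenue from the inverse demand is MR = 79 − 4Y.
The marginal product is MP_H = (4/3)·H^(-2/3).
A monopolist hires until marginal revenue product equals the wage: MR·MP_H = w.
At H, Y = 4·H^(1/3). Substituting and solving: (79 − 16·H^(1/3))·(4/3)·H^(-2/3) = 1.25 gives H = 64.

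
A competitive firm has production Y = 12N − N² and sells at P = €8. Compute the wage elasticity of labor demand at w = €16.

ε = -0.2

From P·MP_N = w with MP_N = 12 − 2N, labor demand is N(w) = (12 − w/8)/2.
dN/dw = −1/(16) = -0.0625.
At w = 16, N = 5, so ε = (dN/dw)·(w/N) = (-0.0625)·(16/5) = -0.2.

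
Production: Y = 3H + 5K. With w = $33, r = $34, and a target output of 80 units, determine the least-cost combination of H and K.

H* = 0, K* = 16

The inputs are perfect substitutes, so the firm uses whichever has the lower cost per unit of output.
Cost per unit of output via H is w/3 = 11; via K it is r/5 = 6.8. K is cheaper.
Producing Y = 80 with K alone: H = 0, K = 16.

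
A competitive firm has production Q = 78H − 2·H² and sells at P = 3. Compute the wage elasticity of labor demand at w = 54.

ε = -0.3

From P·MP_H = w with MP_H = 78 − 4H, labor demand is H(w) = (78 − w/3)/4.
dH/dw = −1/(12) = -1/12.
At w = 54, H = 15, so ε = (dH/dw)·(w/H) = (-1/12)·(54/15) = -0.3.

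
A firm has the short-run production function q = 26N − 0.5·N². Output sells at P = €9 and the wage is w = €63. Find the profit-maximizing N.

The marginal product of N is MP_N = 26 − N.
A price-taking firm hires until the value of the marginal product equals the wage: P·MP_N = w, so 9·(26 − N) = 63.
Then 26 − N = 7, giving N = 19.

N* = 19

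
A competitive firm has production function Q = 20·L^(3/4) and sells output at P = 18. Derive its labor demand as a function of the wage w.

L(w) = (270/w)^(4)

MP_L = (3/4)·20·L^(-1/4) = 15·L^(-1/4).
Setting P·MP_L = w: 270·L^(-1/4) = w.
Solving for L: L^(-1/4) = w/270, so L = (270/w)^(4).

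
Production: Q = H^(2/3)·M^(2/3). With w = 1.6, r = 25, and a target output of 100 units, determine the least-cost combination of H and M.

Cost minimization requires the marginal rate of technical substitution to equal the input-price ratio: MP_H/MP_M = w/r.
Here MP_H/MP_M = (2/3)·(M/H)/(2/3) = (M/H). Setting this equal to 1.6/25 = 0.064 gives M = 0.064H.
Substituting into Q = 100: H^(2/3)·(0.064H)^(2/3) = 100.
Solving, H = 125 and M = 8.

H* = 125, M* = 8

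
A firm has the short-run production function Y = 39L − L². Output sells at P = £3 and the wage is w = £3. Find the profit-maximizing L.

L* = 19

The marginal product of L is MP_L = 39 − 2L.
A price-taking firm hires until the value of the marginal product equals the wage: P·MP_L = w, so 3·(39 − 2L) = 3.
Then 39 − 2L = 1, giving L = 19.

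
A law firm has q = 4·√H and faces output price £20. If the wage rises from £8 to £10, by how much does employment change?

From P·MP_H = w with MP_H = 2·H^(-1/2), the labor demand is H(w) = (40/w)^(2).
At w = 8: H = 25. At w = 10: H = 16.
ΔH = 16 − 25 = -9.

ΔH = -9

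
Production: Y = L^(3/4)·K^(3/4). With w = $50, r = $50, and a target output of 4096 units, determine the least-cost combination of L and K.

Cost minimization requires the marginal rate of technical substitution to equal the input-price ratio: MP_L/MP_K = w/r.
Here MP_L/MP_K = (3/4)·(K/L)/(3/4) = (K/L). Setting this equal to 50/50 = 1 gives K = L.
Substituting into Y = 4096: L^(3/4)·(L)^(3/4) = 4096.
Solving, L = 256 and K = 256.

L* = 256, K* = 256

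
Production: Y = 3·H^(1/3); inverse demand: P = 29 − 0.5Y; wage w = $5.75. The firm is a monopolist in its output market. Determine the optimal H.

H* = 8

Marginal revenue from the inverse demand is MR = 29 − Y.
The marginal product is MP_H = H^(-2/3).
A monopolist hires until marginal revenue product equals the wage: MR·MP_H = w.
At H, Y = 3·H^(1/3). Substituting and solving: (29 − 3·H^(1/3))·H^(-2/3) = 5.75 gives H = 8.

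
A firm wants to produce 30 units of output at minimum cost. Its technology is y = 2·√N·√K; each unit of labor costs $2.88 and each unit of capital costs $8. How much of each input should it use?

Cost minimization requires the marginal rate of technical substitution to equal the input-price ratio: MP_N/MP_K = w/r.
Here MP_N/MP_K = (1/2)·(K/N)/(1/2) = (K/N). Setting this equal to 2.88/8 = 0.36 gives K = 0.36N.
Substituting into y = 30: 2·N^(1/2)·(0.36N)^(1/2) = 30.
Solving, N = 25 and K = 9.

N* = 25, K* = 9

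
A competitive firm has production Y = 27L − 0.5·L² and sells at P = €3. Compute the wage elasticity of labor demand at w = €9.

From P·MP_L = w with MP_L = 27 − L, labor demand is L(w) = 27 − w/3.
dL/dw = −1/(3) = -1/3.
At w = 9, L = 24, so ε = (dL/dw)·(w/L) = (-1/3)·(9/24) = -0.125.

ε = -0.125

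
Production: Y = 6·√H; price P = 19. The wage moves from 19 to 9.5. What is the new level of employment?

H* = 36

From P·MP_H = w with MP_H = 3·H^(-1/2), the labor demand is H(w) = (57/w)^(2).
At w = 19: H = 9. At w = 9.5: H = 36.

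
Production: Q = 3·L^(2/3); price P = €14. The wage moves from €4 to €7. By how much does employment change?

From P·MP_L = w with MP_L = 2·L^(-1/3), the labor demand is L(w) = (28/w)^(3).
At w = 4: L = 343. At w = 7: L = 64.
ΔL = 64 − 343 = -279.

ΔL = -279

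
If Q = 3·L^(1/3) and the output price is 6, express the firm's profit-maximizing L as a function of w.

MP_L = (1/3)·3·L^(-2/3) = L^(-2/3).
Setting P·MP_L = w: 6·L^(-2/3) = w.
Solving for L: L^(-2/3) = w/6, so L = (6/w)^(3/2).

L(w) = (6/w)^(3/2)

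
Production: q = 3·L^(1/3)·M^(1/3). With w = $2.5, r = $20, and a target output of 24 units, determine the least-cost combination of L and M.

Cost minimization requires the marginal rate of technical substitution to equal the input-price ratio: MP_L/MP_M = w/r.
Here MP_L/MP_M = (1/3)·(M/L)/(1/3) = (M/L). Setting this equal to 2.5/20 = 0.125 gives M = 0.125L.
Substituting into q = 24: 3·L^(1/3)·(0.125L)^(1/3) = 24.
Solving, L = 64 and M = 8.

L* = 64, M* = 8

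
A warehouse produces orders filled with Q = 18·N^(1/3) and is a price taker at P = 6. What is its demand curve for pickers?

MP_N = (1/3)·18·N^(-2/3) = 6·N^(-2/3).
Setting P·MP_N = w: 36·N^(-2/3) = w.
Solving for N: N^(-2/3) = w/36, so N = (36/w)^(3/2).

N(w) = (36/w)^(3/2)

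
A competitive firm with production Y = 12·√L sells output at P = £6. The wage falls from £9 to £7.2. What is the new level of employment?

From P·MP_L = w with MP_L = 6·L^(-1/2), the labor demand is L(w) = (36/w)^(2).
At w = 9: L = 16. At w = 7.2: L = 25.

L* = 25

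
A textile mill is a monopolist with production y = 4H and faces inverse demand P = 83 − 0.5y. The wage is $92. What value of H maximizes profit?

H* = 15

Marginal revenue from the inverse demand is MR = 83 − y.
The marginal product is MP_H = 4.
A monopolist hires until marginal revenue product equals the wage: MR·MP_H = w.
(83 − 4H)·4 = 92, so H = 15.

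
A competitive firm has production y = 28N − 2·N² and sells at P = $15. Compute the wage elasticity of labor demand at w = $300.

ε = -2.5

From P·MP_N = w with MP_N = 28 − 4N, labor demand is N(w) = (28 − w/15)/4.
dN/dw = −1/(60) = -1/60.
At w = 300, N = 2, so ε = (dN/dw)·(w/N) = (-1/60)·(300/2) = -2.5.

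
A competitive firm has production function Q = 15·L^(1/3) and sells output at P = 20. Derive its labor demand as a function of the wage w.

MP_L = (1/3)·15·L^(-2/3) = 5·L^(-2/3).
Setting P·MP_L = w: 100·L^(-2/3) = w.
Solving for L: L^(-2/3) = w/100, so L = (100/w)^(3/2).

L(w) = (100/w)^(3/2)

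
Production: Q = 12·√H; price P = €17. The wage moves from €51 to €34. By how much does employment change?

ΔH = 5

From P·MP_H = w with MP_H = 6·H^(-1/2), the labor demand is H(w) = (102/w)^(2).
At w = 51: H = 4. At w = 34: H = 9.
ΔH = 9 − 4 = 5.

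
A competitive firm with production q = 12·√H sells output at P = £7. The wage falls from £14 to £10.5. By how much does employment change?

ΔH = 7

From P·MP_H = w with MP_H = 6·H^(-1/2), the labor demand is H(w) = (42/w)^(2).
At w = 14: H = 9. At w = 10.5: H = 16.
ΔH = 16 − 9 = 7.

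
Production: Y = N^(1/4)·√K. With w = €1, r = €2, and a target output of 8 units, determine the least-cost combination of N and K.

Cost minimization requires the marginal rate of technical substitution to equal the input-price ratio: MP_N/MP_K = w/r.
Here MP_N/MP_K = (1/4)·(K/N)/(1/2) = 0.5·(K/N). Setting this equal to 1/2 = 0.5 gives K = N.
Substituting into Y = 8: N^(1/4)·(N)^(1/2) = 8.
Solving, N = 16 and K = 16.

N* = 16, K* = 16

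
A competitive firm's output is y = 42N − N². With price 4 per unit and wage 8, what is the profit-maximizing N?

N* = 20

The marginal product of N is MP_N = 42 − 2N.
A price-taking firm hires until the value of the marginal product equals the wage: P·MP_N = w, so 4·(42 − 2N) = 8.
Then 42 − 2N = 2, giving N = 20.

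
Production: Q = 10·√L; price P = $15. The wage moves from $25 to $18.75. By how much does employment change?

ΔL = 7

From P·MP_L = w with MP_L = 5·L^(-1/2), the labor demand is L(w) = (75/w)^(2).
At w = 25: L = 9. At w = 18.75: L = 16.
ΔL = 16 − 9 = 7.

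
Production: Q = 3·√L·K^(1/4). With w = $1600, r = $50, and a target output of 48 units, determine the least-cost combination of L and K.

L* = 16, K* = 256

Cost minimization requires the marginal rate of technical substitution to equal the input-price ratio: MP_L/MP_K = w/r.
Here MP_L/MP_K = (1/2)·(K/L)/(1/4) = 2·(K/L). Setting this equal to 1600/50 = 32 gives K = 16L.
Substituting into Q = 48: 3·L^(1/2)·(16L)^(1/4) = 48.
Solving, L = 16 and K = 256.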